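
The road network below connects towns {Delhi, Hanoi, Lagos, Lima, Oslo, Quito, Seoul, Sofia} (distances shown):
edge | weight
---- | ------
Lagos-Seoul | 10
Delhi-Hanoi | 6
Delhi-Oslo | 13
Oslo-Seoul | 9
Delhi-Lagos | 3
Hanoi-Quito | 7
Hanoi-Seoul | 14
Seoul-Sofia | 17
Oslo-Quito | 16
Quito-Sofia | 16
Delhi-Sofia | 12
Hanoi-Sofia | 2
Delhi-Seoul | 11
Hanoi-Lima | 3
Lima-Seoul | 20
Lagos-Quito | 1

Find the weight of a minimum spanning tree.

Prim, starting at Hanoi.
Step 1: cheapest edge leaving the tree is Hanoi-Sofia (2); add Sofia.
Step 2: cheapest edge leaving the tree is Hanoi-Lima (3); add Lima.
Step 3: cheapest edge leaving the tree is Delhi-Hanoi (6); add Delhi.
Step 4: cheapest edge leaving the tree is Delhi-Lagos (3); add Lagos.
Step 5: cheapest edge leaving the tree is Lagos-Quito (1); add Quito.
Step 6: cheapest edge leaving the tree is Lagos-Seoul (10); add Seoul.
Step 7: cheapest edge leaving the tree is Oslo-Seoul (9); add Oslo.
MST edges: Hanoi-Sofia, Hanoi-Lima, Delhi-Hanoi, Delhi-Lagos, Lagos-Quito, Lagos-Seoul, Oslo-Seoul; total weight 2+3+6+3+1+10+9 = 34.

34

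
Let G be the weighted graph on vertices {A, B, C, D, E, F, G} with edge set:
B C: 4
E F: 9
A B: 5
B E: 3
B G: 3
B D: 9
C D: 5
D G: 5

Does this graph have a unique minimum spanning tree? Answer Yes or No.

No

Kruskal: consider edges lightest-first.
B E (3): add. Components now {A} {B,E} {C} {D} {F} {G}
B G (3): add. Components now {A} {B,E,G} {C} {D} {F}
B C (4): add. Components now {A} {B,C,E,G} {D} {F}
A B (5): add. Components now {A,B,C,E,G} {D} {F}
C D (5): add. Components now {A,B,C,D,E,G} {F}
D G (5): skip — D and G already connected.
B D (9): skip — B and D already connected.
E F (9): add. Components now {A,B,C,D,E,F,G}
Non-tree edge D G has weight 5, equal to the heaviest edge on its tree cycle — swapping gives another MST of the same weight. Not unique.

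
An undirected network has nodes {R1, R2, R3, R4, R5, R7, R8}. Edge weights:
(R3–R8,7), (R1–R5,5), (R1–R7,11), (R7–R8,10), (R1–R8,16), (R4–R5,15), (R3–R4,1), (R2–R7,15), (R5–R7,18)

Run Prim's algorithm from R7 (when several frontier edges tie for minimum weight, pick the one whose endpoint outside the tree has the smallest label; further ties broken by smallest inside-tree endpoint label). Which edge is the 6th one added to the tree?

R2-R7

Grow the tree from R7 using Prim:
Step 1: cheapest edge leaving the tree is R7–R8 (10); add R8.
Step 2: cheapest edge leaving the tree is R3–R8 (7); add R3.
Step 3: cheapest edge leaving the tree is R3–R4 (1); add R4.
Step 4: cheapest edge leaving the tree is R1–R7 (11); add R1.
Step 5: cheapest edge leaving the tree is R1–R5 (5); add R5.
Step 6: cheapest edge leaving the tree is R2–R7 (15); add R2.
The 6th edge added is R2–R7.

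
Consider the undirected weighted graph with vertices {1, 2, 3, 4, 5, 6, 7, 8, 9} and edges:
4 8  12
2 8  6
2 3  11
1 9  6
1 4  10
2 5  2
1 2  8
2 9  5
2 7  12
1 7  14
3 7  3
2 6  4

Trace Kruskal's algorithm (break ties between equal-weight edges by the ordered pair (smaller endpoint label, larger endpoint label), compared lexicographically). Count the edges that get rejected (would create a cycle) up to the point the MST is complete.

Kruskal's algorithm — process edges by increasing weight (ties by edge label):
2 5 (2): add — endpoints in different components.
3 7 (3): add — endpoints in different components.
2 6 (4): add — endpoints in different components.
2 9 (5): add — endpoints in different components.
1 9 (6): add — endpoints in different components.
2 8 (6): add — endpoints in different components.
1 2 (8): skip — 1 and 2 already connected.
1 4 (10): add — endpoints in different components.
2 3 (11): add — endpoints in different components.
Edges rejected before the tree was complete: 1.

1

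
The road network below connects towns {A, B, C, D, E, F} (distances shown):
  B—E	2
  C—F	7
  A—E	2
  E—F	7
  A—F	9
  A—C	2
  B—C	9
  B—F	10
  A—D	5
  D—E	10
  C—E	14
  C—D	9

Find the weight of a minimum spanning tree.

Kruskal: consider edges lightest-first.
A—C (2): add — endpoints in different components.
A—E (2): add — endpoints in different components.
B—E (2): add — endpoints in different components.
A—D (5): add — endpoints in different components.
C—F (7): add — endpoints in different components.
MST edges: A—C, A—E, B—E, A—D, C—F; total weight 2+2+2+5+7 = 18.

18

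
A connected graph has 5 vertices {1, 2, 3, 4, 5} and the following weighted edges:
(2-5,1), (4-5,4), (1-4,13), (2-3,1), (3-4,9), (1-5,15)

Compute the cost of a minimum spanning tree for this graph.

Sort edges by weight, then run Kruskal:
2-3 (1): add — endpoints in different components.
2-5 (1): add — endpoints in different components.
4-5 (4): add — endpoints in different components.
3-4 (9): skip — 3 and 4 already connected.
1-4 (13): add — endpoints in different components.
MST edges: 2-3, 2-5, 4-5, 1-4; total weight 1+1+4+13 = 19.

19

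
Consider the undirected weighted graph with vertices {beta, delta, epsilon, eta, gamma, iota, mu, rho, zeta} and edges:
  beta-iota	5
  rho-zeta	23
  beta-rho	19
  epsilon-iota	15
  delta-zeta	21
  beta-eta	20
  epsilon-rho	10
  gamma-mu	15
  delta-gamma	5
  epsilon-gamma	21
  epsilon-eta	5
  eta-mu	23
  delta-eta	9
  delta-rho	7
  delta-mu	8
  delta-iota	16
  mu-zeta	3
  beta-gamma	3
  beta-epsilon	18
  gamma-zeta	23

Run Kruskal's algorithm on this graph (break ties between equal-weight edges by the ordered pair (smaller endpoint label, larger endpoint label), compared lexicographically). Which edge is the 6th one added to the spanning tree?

Sort edges by weight, then run Kruskal:
beta-gamma (3): add — endpoints in different components.
mu-zeta (3): add — endpoints in different components.
beta-iota (5): add — endpoints in different components.
delta-gamma (5): add — endpoints in different components.
epsilon-eta (5): add — endpoints in different components.
delta-rho (7): add — endpoints in different components.
delta-mu (8): add — endpoints in different components.
delta-eta (9): add — endpoints in different components.
The 6th edge added is delta-rho.

delta-rho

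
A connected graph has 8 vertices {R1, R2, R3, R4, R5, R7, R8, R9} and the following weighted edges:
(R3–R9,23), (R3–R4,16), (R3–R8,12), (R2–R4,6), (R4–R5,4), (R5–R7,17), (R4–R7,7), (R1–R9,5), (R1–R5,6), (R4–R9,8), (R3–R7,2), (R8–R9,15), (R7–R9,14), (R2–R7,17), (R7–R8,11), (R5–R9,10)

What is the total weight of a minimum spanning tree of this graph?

41

Prim's algorithm from R1:
Step 1: cheapest edge leaving the tree is R1–R9 (5); add R9.
Step 2: cheapest edge leaving the tree is R1–R5 (6); add R5.
Step 3: cheapest edge leaving the tree is R4–R5 (4); add R4.
Step 4: cheapest edge leaving the tree is R2–R4 (6); add R2.
Step 5: cheapest edge leaving the tree is R4–R7 (7); add R7.
Step 6: cheapest edge leaving the tree is R3–R7 (2); add R3.
Step 7: cheapest edge leaving the tree is R7–R8 (11); add R8.
MST edges: R1–R9, R1–R5, R4–R5, R2–R4, R4–R7, R3–R7, R7–R8; total weight 5+6+4+6+7+2+11 = 41.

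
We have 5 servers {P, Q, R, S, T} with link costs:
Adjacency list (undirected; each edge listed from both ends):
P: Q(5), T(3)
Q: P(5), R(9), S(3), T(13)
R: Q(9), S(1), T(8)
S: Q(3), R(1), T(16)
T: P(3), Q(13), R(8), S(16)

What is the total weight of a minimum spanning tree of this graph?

12

Grow the tree from S using Prim:
Step 1: frontier [R-S 1, Q-S 3, S-T 16] → take R-S (1); add R.
Step 2: frontier [R-T 8, Q-R 9, Q-S 3, S-T 16] → take Q-S (3); add Q.
Step 3: frontier [P-Q 5, Q-T 13, R-T 8, S-T 16] → take P-Q (5); add P.
Step 4: frontier [P-T 3, Q-T 13, R-T 8, S-T 16] → take P-T (3); add T.
MST edges: R-S, Q-S, P-Q, P-T; total weight 1+3+5+3 = 12.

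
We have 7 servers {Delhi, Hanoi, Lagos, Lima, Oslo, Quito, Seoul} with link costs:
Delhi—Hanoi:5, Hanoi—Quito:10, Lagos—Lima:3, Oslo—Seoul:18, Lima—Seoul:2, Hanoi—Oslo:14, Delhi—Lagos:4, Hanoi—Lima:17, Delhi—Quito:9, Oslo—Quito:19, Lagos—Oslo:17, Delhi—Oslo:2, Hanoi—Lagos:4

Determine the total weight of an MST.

24

Prim, starting at Oslo.
Step 1: frontier [Delhi—Oslo 2, Hanoi—Oslo 14, Lagos—Oslo 17, Oslo—Seoul 18, Oslo—Quito 19] → take Delhi—Oslo (2); add Delhi.
Step 2: frontier [Delhi—Lagos 4, Delhi—Hanoi 5, Delhi—Quito 9, Hanoi—Oslo 14, Lagos—Oslo 17, Oslo—Seoul 18, Oslo—Quito 19] → take Delhi—Lagos (4); add Lagos.
Step 3: frontier [Delhi—Hanoi 5, Delhi—Quito 9, Lagos—Lima 3, Hanoi—Lagos 4, Hanoi—Oslo 14, Oslo—Seoul 18, Oslo—Quito 19] → take Lagos—Lima (3); add Lima.
Step 4: frontier [Delhi—Hanoi 5, Delhi—Quito 9, Hanoi—Lagos 4, Lima—Seoul 2, Hanoi—Lima 17, Hanoi—Oslo 14, Oslo—Seoul 18, Oslo—Quito 19] → take Lima—Seoul (2); add Seoul.
Step 5: frontier [Delhi—Hanoi 5, Delhi—Quito 9, Hanoi—Lagos 4, Hanoi—Lima 17, Hanoi—Oslo 14, Oslo—Quito 19] → take Hanoi—Lagos (4); add Hanoi.
Step 6: frontier [Delhi—Quito 9, Hanoi—Quito 10, Oslo—Quito 19] → take Delhi—Quito (9); add Quito.
MST edges: Delhi—Oslo, Delhi—Lagos, Lagos—Lima, Lima—Seoul, Hanoi—Lagos, Delhi—Quito; total weight 2+4+3+2+4+9 = 24.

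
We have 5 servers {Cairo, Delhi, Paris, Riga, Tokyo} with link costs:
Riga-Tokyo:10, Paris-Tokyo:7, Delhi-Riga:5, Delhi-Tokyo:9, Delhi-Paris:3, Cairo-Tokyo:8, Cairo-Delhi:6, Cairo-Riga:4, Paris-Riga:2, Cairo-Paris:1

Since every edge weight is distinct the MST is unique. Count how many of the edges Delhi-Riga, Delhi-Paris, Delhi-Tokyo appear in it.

Sort edges by weight, then run Kruskal:
Cairo-Paris (1): add — endpoints in different components.
Paris-Riga (2): add — endpoints in different components.
Delhi-Paris (3): add — endpoints in different components.
Cairo-Riga (4): skip — Riga and Cairo already connected.
Delhi-Riga (5): skip — Riga and Delhi already connected.
Cairo-Delhi (6): skip — Delhi and Cairo already connected.
Paris-Tokyo (7): add — endpoints in different components.
MST edge set: {Cairo-Paris, Paris-Riga, Delhi-Paris, Paris-Tokyo}.
Of the listed edges, {Delhi-Paris} are in the MST → 1.

1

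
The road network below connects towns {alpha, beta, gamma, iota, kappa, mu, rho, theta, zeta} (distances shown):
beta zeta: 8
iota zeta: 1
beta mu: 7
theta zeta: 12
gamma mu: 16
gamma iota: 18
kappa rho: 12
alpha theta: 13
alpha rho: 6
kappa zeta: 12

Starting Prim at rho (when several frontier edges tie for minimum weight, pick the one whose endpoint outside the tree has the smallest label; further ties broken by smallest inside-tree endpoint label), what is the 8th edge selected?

gamma-mu

Grow the tree from rho using Prim:
Step 1: cheapest edge leaving the tree is alpha rho (6); add alpha.
Step 2: cheapest edge leaving the tree is kappa rho (12); add kappa.
Step 3: cheapest edge leaving the tree is kappa zeta (12); add zeta.
Step 4: cheapest edge leaving the tree is iota zeta (1); add iota.
Step 5: cheapest edge leaving the tree is beta zeta (8); add beta.
Step 6: cheapest edge leaving the tree is beta mu (7); add mu.
Step 7: cheapest edge leaving the tree is theta zeta (12); add theta.
Step 8: cheapest edge leaving the tree is gamma mu (16); add gamma.
The 8th edge added is gamma mu.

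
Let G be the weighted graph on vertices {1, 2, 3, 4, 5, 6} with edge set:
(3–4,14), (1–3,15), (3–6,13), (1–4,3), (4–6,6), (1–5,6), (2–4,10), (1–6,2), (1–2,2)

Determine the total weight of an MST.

26

Sort edges by weight, then run Kruskal:
1–2 (2): add. Components now {1,2} {3} {4} {5} {6}
1–6 (2): add. Components now {1,2,6} {3} {4} {5}
1–4 (3): add. Components now {1,2,4,6} {3} {5}
1–5 (6): add. Components now {1,2,4,5,6} {3}
4–6 (6): skip — 4 and 6 already connected.
2–4 (10): skip — 2 and 4 already connected.
3–6 (13): add. Components now {1,2,3,4,5,6}
MST edges: 1–2, 1–6, 1–4, 1–5, 3–6; total weight 2+2+3+6+13 = 26.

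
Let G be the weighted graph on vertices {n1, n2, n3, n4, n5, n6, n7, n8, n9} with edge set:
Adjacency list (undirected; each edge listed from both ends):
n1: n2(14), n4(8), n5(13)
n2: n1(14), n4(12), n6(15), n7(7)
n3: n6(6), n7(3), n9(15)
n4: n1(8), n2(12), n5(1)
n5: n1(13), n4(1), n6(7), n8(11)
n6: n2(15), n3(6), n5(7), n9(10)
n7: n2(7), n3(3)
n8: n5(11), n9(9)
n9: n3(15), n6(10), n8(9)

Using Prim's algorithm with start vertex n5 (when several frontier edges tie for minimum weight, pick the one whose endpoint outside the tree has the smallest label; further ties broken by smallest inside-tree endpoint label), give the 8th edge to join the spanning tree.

n8-n9

Prim, starting at n5.
Step 1: frontier [n4–n5 1, n5–n6 7, n5–n8 11, n1–n5 13] → take n4–n5 (1); add n4.
Step 2: frontier [n1–n4 8, n2–n4 12, n5–n6 7, n5–n8 11, n1–n5 13] → take n5–n6 (7); add n6.
Step 3: frontier [n1–n4 8, n2–n4 12, n5–n8 11, n1–n5 13, n3–n6 6, n6–n9 10, n2–n6 15] → take n3–n6 (6); add n3.
Step 4: frontier [n3–n7 3, n3–n9 15, n1–n4 8, n2–n4 12, n5–n8 11, n1–n5 13, n6–n9 10, n2–n6 15] → take n3–n7 (3); add n7.
Step 5: frontier [n3–n9 15, n1–n4 8, n2–n4 12, n5–n8 11, n1–n5 13, n6–n9 10, n2–n6 15, n2–n7 7] → take n2–n7 (7); add n2.
Step 6: frontier [n1–n2 14, n3–n9 15, n1–n4 8, n5–n8 11, n1–n5 13, n6–n9 10] → take n1–n4 (8); add n1.
Step 7: frontier [n3–n9 15, n5–n8 11, n6–n9 10] → take n6–n9 (10); add n9.
Step 8: frontier [n5–n8 11, n8–n9 9] → take n8–n9 (9); add n8.
The 8th edge added is n8–n9.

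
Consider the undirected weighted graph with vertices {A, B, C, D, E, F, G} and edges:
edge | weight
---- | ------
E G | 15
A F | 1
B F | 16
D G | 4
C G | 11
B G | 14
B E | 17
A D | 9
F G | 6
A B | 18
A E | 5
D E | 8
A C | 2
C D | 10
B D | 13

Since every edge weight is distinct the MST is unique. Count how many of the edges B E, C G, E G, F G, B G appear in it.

Kruskal's algorithm — process edges by increasing weight (ties by edge label):
A F (1): add. Components now {A,F} {B} {C} {D} {E} {G}
A C (2): add. Components now {A,C,F} {B} {D} {E} {G}
D G (4): add. Components now {A,C,F} {B} {D,G} {E}
A E (5): add. Components now {A,C,E,F} {B} {D,G}
F G (6): add. Components now {A,C,D,E,F,G} {B}
D E (8): skip — D and E already connected.
A D (9): skip — A and D already connected.
C D (10): skip — C and D already connected.
C G (11): skip — C and G already connected.
B D (13): add. Components now {A,B,C,D,E,F,G}
MST edge set: {A F, A C, D G, A E, F G, B D}.
Of the listed edges, {F G} are in the MST → 1.

1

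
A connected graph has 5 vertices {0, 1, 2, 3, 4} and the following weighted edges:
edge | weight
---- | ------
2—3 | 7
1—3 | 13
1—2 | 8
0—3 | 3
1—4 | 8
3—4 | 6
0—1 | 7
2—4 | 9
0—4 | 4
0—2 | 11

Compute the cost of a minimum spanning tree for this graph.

Sort edges by weight, then run Kruskal:
0—3 (3): add — endpoints in different components.
0—4 (4): add — endpoints in different components.
3—4 (6): skip — 3 and 4 already connected.
0—1 (7): add — endpoints in different components.
2—3 (7): add — endpoints in different components.
MST edges: 0—3, 0—4, 0—1, 2—3; total weight 3+4+7+7 = 21.

21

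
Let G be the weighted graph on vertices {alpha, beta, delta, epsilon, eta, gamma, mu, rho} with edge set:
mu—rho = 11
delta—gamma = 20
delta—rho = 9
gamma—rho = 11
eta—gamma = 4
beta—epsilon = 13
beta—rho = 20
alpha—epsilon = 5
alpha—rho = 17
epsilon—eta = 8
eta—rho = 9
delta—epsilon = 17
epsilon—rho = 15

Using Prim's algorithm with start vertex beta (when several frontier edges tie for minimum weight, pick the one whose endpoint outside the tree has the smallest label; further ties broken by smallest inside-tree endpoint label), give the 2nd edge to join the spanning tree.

Prim, starting at beta.
Step 1: frontier [beta—epsilon 13, beta—rho 20] → take beta—epsilon (13); add epsilon.
Step 2: frontier [beta—rho 20, alpha—epsilon 5, epsilon—eta 8, epsilon—rho 15, delta—epsilon 17] → take alpha—epsilon (5); add alpha.
Step 3: frontier [alpha—rho 17, beta—rho 20, epsilon—eta 8, epsilon—rho 15, delta—epsilon 17] → take epsilon—eta (8); add eta.
Step 4: frontier [alpha—rho 17, beta—rho 20, epsilon—rho 15, delta—epsilon 17, eta—gamma 4, eta—rho 9] → take eta—gamma (4); add gamma.
Step 5: frontier [alpha—rho 17, beta—rho 20, epsilon—rho 15, delta—epsilon 17, eta—rho 9, gamma—rho 11, delta—gamma 20] → take eta—rho (9); add rho.
Step 6: frontier [delta—epsilon 17, delta—gamma 20, delta—rho 9, mu—rho 11] → take delta—rho (9); add delta.
Step 7: frontier [mu—rho 11] → take mu—rho (11); add mu.
The 2nd edge added is alpha—epsilon.

alpha-epsilon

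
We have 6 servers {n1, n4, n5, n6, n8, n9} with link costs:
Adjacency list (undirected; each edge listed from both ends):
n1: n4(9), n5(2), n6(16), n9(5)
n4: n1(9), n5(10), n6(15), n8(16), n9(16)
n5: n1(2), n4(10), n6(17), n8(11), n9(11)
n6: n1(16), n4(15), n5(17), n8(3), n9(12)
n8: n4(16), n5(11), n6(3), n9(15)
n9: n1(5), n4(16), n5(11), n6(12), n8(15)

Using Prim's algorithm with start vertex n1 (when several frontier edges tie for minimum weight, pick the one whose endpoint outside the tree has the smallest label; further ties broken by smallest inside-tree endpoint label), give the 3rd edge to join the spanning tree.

Grow the tree from n1 using Prim:
Step 1: cheapest edge leaving the tree is n1 n5 (2); add n5.
Step 2: cheapest edge leaving the tree is n1 n9 (5); add n9.
Step 3: cheapest edge leaving the tree is n1 n4 (9); add n4.
Step 4: cheapest edge leaving the tree is n5 n8 (11); add n8.
Step 5: cheapest edge leaving the tree is n6 n8 (3); add n6.
The 3rd edge added is n1 n4.

n1-n4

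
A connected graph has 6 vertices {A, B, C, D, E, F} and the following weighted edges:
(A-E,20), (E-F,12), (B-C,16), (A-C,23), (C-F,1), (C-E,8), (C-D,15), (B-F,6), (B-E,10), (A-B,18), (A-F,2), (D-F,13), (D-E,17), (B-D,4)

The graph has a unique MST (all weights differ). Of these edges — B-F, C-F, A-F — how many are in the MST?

3

Sort edges by weight, then run Kruskal:
C-F (1): add — endpoints in different components.
A-F (2): add — endpoints in different components.
B-D (4): add — endpoints in different components.
B-F (6): add — endpoints in different components.
C-E (8): add — endpoints in different components.
MST edge set: {C-F, A-F, B-D, B-F, C-E}.
Of the listed edges, {B-F, C-F, A-F} are in the MST → 3.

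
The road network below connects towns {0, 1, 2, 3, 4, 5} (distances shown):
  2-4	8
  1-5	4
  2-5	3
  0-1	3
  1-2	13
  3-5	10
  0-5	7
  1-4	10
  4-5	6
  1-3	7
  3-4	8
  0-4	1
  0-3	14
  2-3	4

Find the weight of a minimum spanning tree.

Kruskal: consider edges lightest-first.
0-4 (1): add. Components now {0,4} {1} {2} {3} {5}
0-1 (3): add. Components now {0,1,4} {2} {3} {5}
2-5 (3): add. Components now {0,1,4} {2,5} {3}
1-5 (4): add. Components now {0,1,2,4,5} {3}
2-3 (4): add. Components now {0,1,2,3,4,5}
MST edges: 0-4, 0-1, 2-5, 1-5, 2-3; total weight 1+3+3+4+4 = 15.

15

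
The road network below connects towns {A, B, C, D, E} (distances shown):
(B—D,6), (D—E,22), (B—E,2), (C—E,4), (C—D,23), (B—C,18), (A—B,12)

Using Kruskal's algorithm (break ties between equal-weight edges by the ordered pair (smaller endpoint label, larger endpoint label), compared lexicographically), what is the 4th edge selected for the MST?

A-B

Kruskal: consider edges lightest-first.
B—E (2): add. Components now {A} {B,E} {C} {D}
C—E (4): add. Components now {A} {B,C,E} {D}
B—D (6): add. Components now {A} {B,C,D,E}
A—B (12): add. Components now {A,B,C,D,E}
The 4th edge added is A—B.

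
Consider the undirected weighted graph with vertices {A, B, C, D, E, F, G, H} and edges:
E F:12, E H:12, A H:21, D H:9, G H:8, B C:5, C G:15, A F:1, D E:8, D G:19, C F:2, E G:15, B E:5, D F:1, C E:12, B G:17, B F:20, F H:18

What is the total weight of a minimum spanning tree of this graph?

31

Prim's algorithm from F:
Step 1: cheapest edge leaving the tree is A F (1); add A.
Step 2: cheapest edge leaving the tree is D F (1); add D.
Step 3: cheapest edge leaving the tree is C F (2); add C.
Step 4: cheapest edge leaving the tree is B C (5); add B.
Step 5: cheapest edge leaving the tree is B E (5); add E.
Step 6: cheapest edge leaving the tree is D H (9); add H.
Step 7: cheapest edge leaving the tree is G H (8); add G.
MST edges: A F, D F, C F, B C, B E, D H, G H; total weight 1+1+2+5+5+9+8 = 31.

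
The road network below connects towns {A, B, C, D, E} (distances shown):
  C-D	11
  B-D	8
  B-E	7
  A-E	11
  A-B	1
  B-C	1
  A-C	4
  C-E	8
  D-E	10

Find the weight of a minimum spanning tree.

17

Grow the tree from D using Prim:
Step 1: frontier [B-D 8, D-E 10, C-D 11] → take B-D (8); add B.
Step 2: frontier [A-B 1, B-C 1, B-E 7, D-E 10, C-D 11] → take A-B (1); add A.
Step 3: frontier [A-C 4, A-E 11, B-C 1, B-E 7, D-E 10, C-D 11] → take B-C (1); add C.
Step 4: frontier [A-E 11, B-E 7, C-E 8, D-E 10] → take B-E (7); add E.
MST edges: B-D, A-B, B-C, B-E; total weight 8+1+1+7 = 17.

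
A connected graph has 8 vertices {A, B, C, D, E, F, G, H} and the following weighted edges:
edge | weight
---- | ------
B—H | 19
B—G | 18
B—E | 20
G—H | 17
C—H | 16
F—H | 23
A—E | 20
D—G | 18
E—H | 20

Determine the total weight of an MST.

132

Prim's algorithm from D:
Step 1: frontier [D—G 18] → take D—G (18); add G.
Step 2: frontier [G—H 17, B—G 18] → take G—H (17); add H.
Step 3: frontier [B—G 18, C—H 16, B—H 19, E—H 20, F—H 23] → take C—H (16); add C.
Step 4: frontier [B—G 18, B—H 19, E—H 20, F—H 23] → take B—G (18); add B.
Step 5: frontier [B—E 20, E—H 20, F—H 23] → take B—E (20); add E.
Step 6: frontier [A—E 20, F—H 23] → take A—E (20); add A.
Step 7: frontier [F—H 23] → take F—H (23); add F.
MST edges: D—G, G—H, C—H, B—G, B—E, A—E, F—H; total weight 18+17+16+18+20+20+23 = 132.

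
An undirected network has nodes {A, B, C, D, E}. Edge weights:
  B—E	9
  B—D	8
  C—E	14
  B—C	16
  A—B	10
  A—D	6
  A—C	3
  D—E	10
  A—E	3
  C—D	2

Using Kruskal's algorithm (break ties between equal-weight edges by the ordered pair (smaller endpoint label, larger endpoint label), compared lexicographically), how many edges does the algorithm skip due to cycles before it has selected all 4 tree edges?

1

Sort edges by weight, then run Kruskal:
C—D (2): add — endpoints in different components.
A—C (3): add — endpoints in different components.
A—E (3): add — endpoints in different components.
A—D (6): skip — A and D already connected.
B—D (8): add — endpoints in different components.
Edges rejected before the tree was complete: 1.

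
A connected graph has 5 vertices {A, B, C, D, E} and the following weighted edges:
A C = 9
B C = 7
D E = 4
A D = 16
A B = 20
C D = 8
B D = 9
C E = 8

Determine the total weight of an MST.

28

Grow the tree from E using Prim:
Step 1: frontier [D E 4, C E 8] → take D E (4); add D.
Step 2: frontier [C D 8, B D 9, A D 16, C E 8] → take C D (8); add C.
Step 3: frontier [B C 7, A C 9, B D 9, A D 16] → take B C (7); add B.
Step 4: frontier [A B 20, A C 9, A D 16] → take A C (9); add A.
MST edges: D E, C D, B C, A C; total weight 4+8+7+9 = 28.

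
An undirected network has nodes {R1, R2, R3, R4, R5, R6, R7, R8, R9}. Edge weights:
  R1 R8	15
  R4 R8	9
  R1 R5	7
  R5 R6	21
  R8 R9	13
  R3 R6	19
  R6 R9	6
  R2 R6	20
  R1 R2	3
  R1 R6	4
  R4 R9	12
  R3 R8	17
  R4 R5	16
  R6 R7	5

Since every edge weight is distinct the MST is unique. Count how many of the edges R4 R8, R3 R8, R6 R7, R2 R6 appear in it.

Kruskal's algorithm — process edges by increasing weight (ties by edge label):
R1 R2 (3): add — endpoints in different components.
R1 R6 (4): add — endpoints in different components.
R6 R7 (5): add — endpoints in different components.
R6 R9 (6): add — endpoints in different components.
R1 R5 (7): add — endpoints in different components.
R4 R8 (9): add — endpoints in different components.
R4 R9 (12): add — endpoints in different components.
R8 R9 (13): skip — R8 and R9 already connected.
R1 R8 (15): skip — R8 and R1 already connected.
R4 R5 (16): skip — R4 and R5 already connected.
R3 R8 (17): add — endpoints in different components.
MST edge set: {R1 R2, R1 R6, R6 R7, R6 R9, R1 R5, R4 R8, R4 R9, R3 R8}.
Of the listed edges, {R4 R8, R3 R8, R6 R7} are in the MST → 3.

3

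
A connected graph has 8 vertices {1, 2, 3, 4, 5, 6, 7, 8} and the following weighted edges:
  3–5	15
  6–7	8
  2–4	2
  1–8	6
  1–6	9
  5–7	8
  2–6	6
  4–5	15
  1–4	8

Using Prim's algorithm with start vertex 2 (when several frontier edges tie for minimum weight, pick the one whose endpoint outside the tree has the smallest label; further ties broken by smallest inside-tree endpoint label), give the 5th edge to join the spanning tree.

Prim, starting at 2.
Step 1: frontier [2–4 2, 2–6 6] → take 2–4 (2); add 4.
Step 2: frontier [2–6 6, 1–4 8, 4–5 15] → take 2–6 (6); add 6.
Step 3: frontier [1–4 8, 4–5 15, 6–7 8, 1–6 9] → take 1–4 (8); add 1.
Step 4: frontier [1–8 6, 4–5 15, 6–7 8] → take 1–8 (6); add 8.
Step 5: frontier [4–5 15, 6–7 8] → take 6–7 (8); add 7.
Step 6: frontier [4–5 15, 5–7 8] → take 5–7 (8); add 5.
Step 7: frontier [3–5 15] → take 3–5 (15); add 3.
The 5th edge added is 6–7.

6-7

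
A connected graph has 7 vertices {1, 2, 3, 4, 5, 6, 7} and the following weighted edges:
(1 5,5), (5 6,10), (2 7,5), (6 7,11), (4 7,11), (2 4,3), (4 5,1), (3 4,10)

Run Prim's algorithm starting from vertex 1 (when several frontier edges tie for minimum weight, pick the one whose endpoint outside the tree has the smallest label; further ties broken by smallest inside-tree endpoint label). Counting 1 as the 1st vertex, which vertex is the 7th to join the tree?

Prim, starting at 1.
Step 1: cheapest edge leaving the tree is 1 5 (5); add 5.
Step 2: cheapest edge leaving the tree is 4 5 (1); add 4.
Step 3: cheapest edge leaving the tree is 2 4 (3); add 2.
Step 4: cheapest edge leaving the tree is 2 7 (5); add 7.
Step 5: cheapest edge leaving the tree is 3 4 (10); add 3.
Step 6: cheapest edge leaving the tree is 5 6 (10); add 6.
Vertex order: 1, 5, 4, 2, 7, 3, 6. The 7th vertex is 6.

6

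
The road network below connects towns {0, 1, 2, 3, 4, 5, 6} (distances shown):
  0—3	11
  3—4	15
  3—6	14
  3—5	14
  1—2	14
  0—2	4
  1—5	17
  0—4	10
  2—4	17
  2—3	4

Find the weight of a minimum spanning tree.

Grow the tree from 4 using Prim:
Step 1: frontier [0—4 10, 3—4 15, 2—4 17] → take 0—4 (10); add 0.
Step 2: frontier [0—2 4, 0—3 11, 3—4 15, 2—4 17] → take 0—2 (4); add 2.
Step 3: frontier [0—3 11, 2—3 4, 1—2 14, 3—4 15] → take 2—3 (4); add 3.
Step 4: frontier [1—2 14, 3—5 14, 3—6 14] → take 1—2 (14); add 1.
Step 5: frontier [1—5 17, 3—5 14, 3—6 14] → take 3—5 (14); add 5.
Step 6: frontier [3—6 14] → take 3—6 (14); add 6.
MST edges: 0—4, 0—2, 2—3, 1—2, 3—5, 3—6; total weight 10+4+4+14+14+14 = 60.

60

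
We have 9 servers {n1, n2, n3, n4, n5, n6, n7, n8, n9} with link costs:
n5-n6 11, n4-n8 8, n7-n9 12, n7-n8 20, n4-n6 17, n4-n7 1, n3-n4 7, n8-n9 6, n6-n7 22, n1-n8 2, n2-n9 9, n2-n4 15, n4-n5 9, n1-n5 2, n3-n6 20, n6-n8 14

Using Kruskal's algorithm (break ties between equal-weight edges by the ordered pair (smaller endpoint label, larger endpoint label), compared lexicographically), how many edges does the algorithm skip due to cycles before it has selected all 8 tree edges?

1

Sort edges by weight, then run Kruskal:
n4-n7 (1): add — endpoints in different components.
n1-n5 (2): add — endpoints in different components.
n1-n8 (2): add — endpoints in different components.
n8-n9 (6): add — endpoints in different components.
n3-n4 (7): add — endpoints in different components.
n4-n8 (8): add — endpoints in different components.
n2-n9 (9): add — endpoints in different components.
n4-n5 (9): skip — n5 and n4 already connected.
n5-n6 (11): add — endpoints in different components.
Edges rejected before the tree was complete: 1.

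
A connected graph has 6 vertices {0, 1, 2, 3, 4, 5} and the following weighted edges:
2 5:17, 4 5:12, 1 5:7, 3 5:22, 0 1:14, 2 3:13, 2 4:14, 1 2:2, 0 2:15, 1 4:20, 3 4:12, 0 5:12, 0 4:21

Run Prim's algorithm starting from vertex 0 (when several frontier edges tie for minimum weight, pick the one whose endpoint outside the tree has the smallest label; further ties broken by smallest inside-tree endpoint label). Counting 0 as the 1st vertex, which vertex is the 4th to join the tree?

Prim, starting at 0.
Step 1: frontier [0 5 12, 0 1 14, 0 2 15, 0 4 21] → take 0 5 (12); add 5.
Step 2: frontier [0 1 14, 0 2 15, 0 4 21, 1 5 7, 4 5 12, 2 5 17, 3 5 22] → take 1 5 (7); add 1.
Step 3: frontier [0 2 15, 0 4 21, 1 2 2, 1 4 20, 4 5 12, 2 5 17, 3 5 22] → take 1 2 (2); add 2.
Step 4: frontier [0 4 21, 1 4 20, 2 3 13, 2 4 14, 4 5 12, 3 5 22] → take 4 5 (12); add 4.
Step 5: frontier [2 3 13, 3 4 12, 3 5 22] → take 3 4 (12); add 3.
Vertex order: 0, 5, 1, 2, 4, 3. The 4th vertex is 2.

2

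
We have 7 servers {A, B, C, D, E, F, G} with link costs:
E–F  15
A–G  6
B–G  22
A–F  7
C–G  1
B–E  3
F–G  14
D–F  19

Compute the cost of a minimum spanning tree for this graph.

Prim's algorithm from F:
Step 1: frontier [A–F 7, F–G 14, E–F 15, D–F 19] → take A–F (7); add A.
Step 2: frontier [A–G 6, F–G 14, E–F 15, D–F 19] → take A–G (6); add G.
Step 3: frontier [E–F 15, D–F 19, C–G 1, B–G 22] → take C–G (1); add C.
Step 4: frontier [E–F 15, D–F 19, B–G 22] → take E–F (15); add E.
Step 5: frontier [B–E 3, D–F 19, B–G 22] → take B–E (3); add B.
Step 6: frontier [D–F 19] → take D–F (19); add D.
MST edges: A–F, A–G, C–G, E–F, B–E, D–F; total weight 7+6+1+15+3+19 = 51.

51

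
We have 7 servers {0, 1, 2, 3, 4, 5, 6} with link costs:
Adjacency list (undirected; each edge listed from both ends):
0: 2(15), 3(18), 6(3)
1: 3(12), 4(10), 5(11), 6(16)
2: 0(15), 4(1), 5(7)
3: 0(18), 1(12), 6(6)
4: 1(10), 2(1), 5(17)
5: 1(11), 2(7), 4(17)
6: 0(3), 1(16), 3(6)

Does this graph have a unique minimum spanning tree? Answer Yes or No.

Kruskal: consider edges lightest-first.
2—4 (1): add — endpoints in different components.
0—6 (3): add — endpoints in different components.
3—6 (6): add — endpoints in different components.
2—5 (7): add — endpoints in different components.
1—4 (10): add — endpoints in different components.
1—5 (11): skip — 1 and 5 already connected.
1—3 (12): add — endpoints in different components.
Every non-tree edge has weight strictly greater than the heaviest edge on the tree path between its endpoints, so the MST is unique.

Yes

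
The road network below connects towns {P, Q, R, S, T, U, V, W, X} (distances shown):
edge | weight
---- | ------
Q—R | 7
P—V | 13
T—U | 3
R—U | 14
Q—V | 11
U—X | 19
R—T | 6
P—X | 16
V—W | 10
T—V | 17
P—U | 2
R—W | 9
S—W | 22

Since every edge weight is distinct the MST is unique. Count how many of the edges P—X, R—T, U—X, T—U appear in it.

Kruskal's algorithm — process edges by increasing weight (ties by edge label):
P—U (2): add — endpoints in different components.
T—U (3): add — endpoints in different components.
R—T (6): add — endpoints in different components.
Q—R (7): add — endpoints in different components.
R—W (9): add — endpoints in different components.
V—W (10): add — endpoints in different components.
Q—V (11): skip — V and Q already connected.
P—V (13): skip — V and P already connected.
R—U (14): skip — R and U already connected.
P—X (16): add — endpoints in different components.
T—V (17): skip — V and T already connected.
U—X (19): skip — X and U already connected.
S—W (22): add — endpoints in different components.
MST edge set: {P—U, T—U, R—T, Q—R, R—W, V—W, P—X, S—W}.
Of the listed edges, {P—X, R—T, T—U} are in the MST → 3.

3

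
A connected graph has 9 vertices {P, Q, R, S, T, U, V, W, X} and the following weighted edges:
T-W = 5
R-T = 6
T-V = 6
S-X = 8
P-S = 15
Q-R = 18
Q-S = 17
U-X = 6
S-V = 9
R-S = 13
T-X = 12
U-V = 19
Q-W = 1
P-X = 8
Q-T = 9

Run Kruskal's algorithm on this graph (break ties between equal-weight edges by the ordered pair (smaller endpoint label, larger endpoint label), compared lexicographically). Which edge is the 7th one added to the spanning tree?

S-X

Sort edges by weight, then run Kruskal:
Q-W (1): add — endpoints in different components.
T-W (5): add — endpoints in different components.
R-T (6): add — endpoints in different components.
T-V (6): add — endpoints in different components.
U-X (6): add — endpoints in different components.
P-X (8): add — endpoints in different components.
S-X (8): add — endpoints in different components.
Q-T (9): skip — T and Q already connected.
S-V (9): add — endpoints in different components.
The 7th edge added is S-X.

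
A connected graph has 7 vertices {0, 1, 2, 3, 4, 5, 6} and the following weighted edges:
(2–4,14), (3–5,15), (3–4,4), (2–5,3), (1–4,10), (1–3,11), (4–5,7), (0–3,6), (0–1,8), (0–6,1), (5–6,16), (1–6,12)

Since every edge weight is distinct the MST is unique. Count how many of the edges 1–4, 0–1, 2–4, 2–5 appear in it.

Sort edges by weight, then run Kruskal:
0–6 (1): add — endpoints in different components.
2–5 (3): add — endpoints in different components.
3–4 (4): add — endpoints in different components.
0–3 (6): add — endpoints in different components.
4–5 (7): add — endpoints in different components.
0–1 (8): add — endpoints in different components.
MST edge set: {0–6, 2–5, 3–4, 0–3, 4–5, 0–1}.
Of the listed edges, {0–1, 2–5} are in the MST → 2.

2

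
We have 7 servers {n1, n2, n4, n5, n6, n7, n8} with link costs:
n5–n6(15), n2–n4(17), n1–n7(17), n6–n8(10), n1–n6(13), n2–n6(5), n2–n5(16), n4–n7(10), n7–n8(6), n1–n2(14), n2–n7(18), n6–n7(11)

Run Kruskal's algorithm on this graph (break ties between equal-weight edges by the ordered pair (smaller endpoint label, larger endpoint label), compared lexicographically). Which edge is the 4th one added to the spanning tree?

Sort edges by weight, then run Kruskal:
n2–n6 (5): add — endpoints in different components.
n7–n8 (6): add — endpoints in different components.
n4–n7 (10): add — endpoints in different components.
n6–n8 (10): add — endpoints in different components.
n6–n7 (11): skip — n7 and n6 already connected.
n1–n6 (13): add — endpoints in different components.
n1–n2 (14): skip — n1 and n2 already connected.
n5–n6 (15): add — endpoints in different components.
The 4th edge added is n6–n8.

n6-n8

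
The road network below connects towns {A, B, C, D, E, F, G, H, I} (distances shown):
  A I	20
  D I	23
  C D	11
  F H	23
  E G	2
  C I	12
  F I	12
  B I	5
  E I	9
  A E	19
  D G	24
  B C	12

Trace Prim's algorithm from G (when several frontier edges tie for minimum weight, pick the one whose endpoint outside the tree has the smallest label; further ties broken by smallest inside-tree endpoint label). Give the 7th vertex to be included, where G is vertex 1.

F

Prim, starting at G.
Step 1: cheapest edge leaving the tree is E G (2); add E.
Step 2: cheapest edge leaving the tree is E I (9); add I.
Step 3: cheapest edge leaving the tree is B I (5); add B.
Step 4: cheapest edge leaving the tree is B C (12); add C.
Step 5: cheapest edge leaving the tree is C D (11); add D.
Step 6: cheapest edge leaving the tree is F I (12); add F.
Step 7: cheapest edge leaving the tree is A E (19); add A.
Step 8: cheapest edge leaving the tree is F H (23); add H.
Vertex order: G, E, I, B, C, D, F, A, H. The 7th vertex is F.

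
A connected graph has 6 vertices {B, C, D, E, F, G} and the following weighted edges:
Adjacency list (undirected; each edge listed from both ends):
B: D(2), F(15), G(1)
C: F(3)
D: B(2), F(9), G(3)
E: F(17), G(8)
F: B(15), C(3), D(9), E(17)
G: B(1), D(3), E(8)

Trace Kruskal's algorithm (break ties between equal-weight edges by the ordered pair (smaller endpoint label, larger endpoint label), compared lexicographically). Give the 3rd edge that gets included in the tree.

Kruskal's algorithm — process edges by increasing weight (ties by edge label):
B G (1): add. Components now {B,G} {C} {D} {E} {F}
B D (2): add. Components now {B,D,G} {C} {E} {F}
C F (3): add. Components now {B,D,G} {C,F} {E}
D G (3): skip — D and G already connected.
E G (8): add. Components now {B,D,E,G} {C,F}
D F (9): add. Components now {B,C,D,E,F,G}
The 3rd edge added is C F.

C-F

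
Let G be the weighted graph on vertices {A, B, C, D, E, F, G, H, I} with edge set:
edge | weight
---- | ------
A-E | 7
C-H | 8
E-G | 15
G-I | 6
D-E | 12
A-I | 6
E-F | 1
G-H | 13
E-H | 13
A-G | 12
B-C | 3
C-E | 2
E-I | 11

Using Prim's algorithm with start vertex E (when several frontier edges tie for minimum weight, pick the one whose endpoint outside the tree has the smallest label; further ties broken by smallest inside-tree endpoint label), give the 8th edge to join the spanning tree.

D-E

Prim, starting at E.
Step 1: frontier [E-F 1, C-E 2, A-E 7, E-I 11, D-E 12, E-H 13, E-G 15] → take E-F (1); add F.
Step 2: frontier [C-E 2, A-E 7, E-I 11, D-E 12, E-H 13, E-G 15] → take C-E (2); add C.
Step 3: frontier [B-C 3, C-H 8, A-E 7, E-I 11, D-E 12, E-H 13, E-G 15] → take B-C (3); add B.
Step 4: frontier [C-H 8, A-E 7, E-I 11, D-E 12, E-H 13, E-G 15] → take A-E (7); add A.
Step 5: frontier [A-I 6, A-G 12, C-H 8, E-I 11, D-E 12, E-H 13, E-G 15] → take A-I (6); add I.
Step 6: frontier [A-G 12, C-H 8, D-E 12, E-H 13, E-G 15, G-I 6] → take G-I (6); add G.
Step 7: frontier [C-H 8, D-E 12, E-H 13, G-H 13] → take C-H (8); add H.
Step 8: frontier [D-E 12] → take D-E (12); add D.
The 8th edge added is D-E.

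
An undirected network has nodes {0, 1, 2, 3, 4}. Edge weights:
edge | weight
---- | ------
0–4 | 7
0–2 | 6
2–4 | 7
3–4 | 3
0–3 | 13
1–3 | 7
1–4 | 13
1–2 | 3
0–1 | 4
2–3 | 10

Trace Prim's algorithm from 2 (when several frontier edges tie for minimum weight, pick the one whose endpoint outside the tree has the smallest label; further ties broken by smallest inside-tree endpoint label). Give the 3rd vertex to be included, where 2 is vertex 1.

0

Prim, starting at 2.
Step 1: cheapest edge leaving the tree is 1–2 (3); add 1.
Step 2: cheapest edge leaving the tree is 0–1 (4); add 0.
Step 3: cheapest edge leaving the tree is 1–3 (7); add 3.
Step 4: cheapest edge leaving the tree is 3–4 (3); add 4.
Vertex order: 2, 1, 0, 3, 4. The 3rd vertex is 0.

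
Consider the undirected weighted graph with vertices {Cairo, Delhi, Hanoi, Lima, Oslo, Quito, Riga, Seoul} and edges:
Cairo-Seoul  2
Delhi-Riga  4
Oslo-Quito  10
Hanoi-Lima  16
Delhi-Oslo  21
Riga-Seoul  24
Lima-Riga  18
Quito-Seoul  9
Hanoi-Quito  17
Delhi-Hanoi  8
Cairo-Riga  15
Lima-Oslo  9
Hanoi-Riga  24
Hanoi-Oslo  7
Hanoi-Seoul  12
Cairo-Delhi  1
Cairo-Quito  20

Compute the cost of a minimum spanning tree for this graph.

40

Kruskal: consider edges lightest-first.
Cairo-Delhi (1): add — endpoints in different components.
Cairo-Seoul (2): add — endpoints in different components.
Delhi-Riga (4): add — endpoints in different components.
Hanoi-Oslo (7): add — endpoints in different components.
Delhi-Hanoi (8): add — endpoints in different components.
Lima-Oslo (9): add — endpoints in different components.
Quito-Seoul (9): add — endpoints in different components.
MST edges: Cairo-Delhi, Cairo-Seoul, Delhi-Riga, Hanoi-Oslo, Delhi-Hanoi, Lima-Oslo, Quito-Seoul; total weight 1+2+4+7+8+9+9 = 40.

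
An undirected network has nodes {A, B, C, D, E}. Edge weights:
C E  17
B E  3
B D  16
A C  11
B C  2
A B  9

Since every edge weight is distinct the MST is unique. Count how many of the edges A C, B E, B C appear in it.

2

Sort edges by weight, then run Kruskal:
B C (2): add — endpoints in different components.
B E (3): add — endpoints in different components.
A B (9): add — endpoints in different components.
A C (11): skip — A and C already connected.
B D (16): add — endpoints in different components.
MST edge set: {B C, B E, A B, B D}.
Of the listed edges, {B E, B C} are in the MST → 2.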